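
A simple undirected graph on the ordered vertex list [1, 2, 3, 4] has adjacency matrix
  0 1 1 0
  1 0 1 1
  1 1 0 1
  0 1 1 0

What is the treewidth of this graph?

A width-2 tree decomposition is:
Bags: B1 = {2, 3, 4}  B2 = {1, 2, 3}
Tree: B1–B2
Each bag holds 3 vertices, so the decomposition has width 2, which upper-bounds the treewidth. Conversely, {1, 2, 3} is a clique of size 3, and the vertices of any clique must share a bag in every tree decomposition; so some bag has ≥ 3 vertices and tw(G) ≥ 2. Therefore the treewidth is 2.

2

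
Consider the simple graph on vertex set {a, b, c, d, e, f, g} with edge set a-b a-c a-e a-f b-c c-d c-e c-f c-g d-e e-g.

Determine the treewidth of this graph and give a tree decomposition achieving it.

The largest bag has 3 vertices, giving width 2; this decomposition certifies tw(G) ≤ 2. Conversely, {c, d, e} is a clique of size 3, and the vertices of any clique must share a bag in every tree decomposition; so some bag has ≥ 3 vertices and tw(G) ≥ 2. Therefore the treewidth is 2.

Treewidth 2.
One optimal decomposition is:
Bags: B1 = {c, e, g}  B2 = {a, c, e}  B3 = {a, c, f}  B4 = {c, d, e}  B5 = {a, b, c}
Tree: B1–B2, B2–B3, B2–B4, B2–B5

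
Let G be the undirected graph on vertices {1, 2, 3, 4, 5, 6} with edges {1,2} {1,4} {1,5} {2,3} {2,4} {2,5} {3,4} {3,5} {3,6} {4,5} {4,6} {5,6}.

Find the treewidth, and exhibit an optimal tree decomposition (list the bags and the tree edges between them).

The largest bag has 4 vertices, giving width 3; this decomposition certifies tw(G) ≤ 3. On the other hand G contains the 4-clique {1, 2, 4, 5}. A clique must lie in a single bag of any decomposition, so no decomposition can have width below 3. The upper and lower bounds meet at 3, so that is the treewidth.

Treewidth 3.
One optimal decomposition is:
Bags: B1 = {3, 4, 5, 6}  B2 = {2, 3, 4, 5}  B3 = {1, 2, 4, 5}
Tree: B1–B2, B2–B3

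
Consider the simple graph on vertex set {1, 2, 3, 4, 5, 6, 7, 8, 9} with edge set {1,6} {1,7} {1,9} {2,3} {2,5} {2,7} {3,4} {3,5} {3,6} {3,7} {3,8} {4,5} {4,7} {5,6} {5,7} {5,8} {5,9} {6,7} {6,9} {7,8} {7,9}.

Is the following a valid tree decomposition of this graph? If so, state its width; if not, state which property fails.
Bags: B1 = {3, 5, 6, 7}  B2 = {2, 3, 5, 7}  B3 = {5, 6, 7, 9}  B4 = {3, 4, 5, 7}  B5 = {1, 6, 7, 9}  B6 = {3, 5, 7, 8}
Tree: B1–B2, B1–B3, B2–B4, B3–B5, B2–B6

Yes; width 3.

Every vertex of G appears in some bag (union = {1, 2, 3, 4, 5, 6, 7, 8, 9}); every edge is covered by a bag; and for each vertex v the set of bags containing v is connected in the bag tree. The decomposition is therefore valid. The largest bag has 4 vertices, so the width is 3.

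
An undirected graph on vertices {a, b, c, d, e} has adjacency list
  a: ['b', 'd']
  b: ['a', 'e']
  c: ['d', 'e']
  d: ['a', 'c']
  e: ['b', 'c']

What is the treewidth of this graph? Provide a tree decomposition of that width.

Treewidth 2.
Bags: B1 = {c, d, e}  B2 = {b, d, e}  B3 = {a, b, d}
Tree: B1–B2, B2–B3

Every bag has size at most 3, so the width is 3 − 1 = 2 and tw(G) ≤ 2. The edges d–c–e–b–a–d form a cycle, so G is not a tree and its treewidth is at least 2. Therefore the treewidth is 2.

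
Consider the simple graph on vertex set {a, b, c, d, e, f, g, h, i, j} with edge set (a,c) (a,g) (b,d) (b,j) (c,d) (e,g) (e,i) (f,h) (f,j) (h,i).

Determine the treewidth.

A width-2 tree decomposition is:
Bags: B1 = {a, c, d}  B2 = {a, b, d}  B3 = {a, b, j}  B4 = {a, f, j}  B5 = {a, f, h}  B6 = {a, h, i}  B7 = {a, e, i}  B8 = {a, e, g}
Tree: B1–B2, B2–B3, B3–B4, B4–B5, B5–B6, B6–B7, B7–B8
Every bag has size at most 3, so the width is 3 − 1 = 2 and tw(G) ≤ 2. Since a–c–d–b–j–f–h–i–e–g–a is a cycle in G, G is not acyclic. Forests are exactly the graphs of treewidth ≤ 1, so tw(G) ≥ 2. Hence tw(G) = 2 exactly.

2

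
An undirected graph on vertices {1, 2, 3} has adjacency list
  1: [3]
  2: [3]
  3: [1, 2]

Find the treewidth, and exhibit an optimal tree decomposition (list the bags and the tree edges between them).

Each bag holds 2 vertices, so the decomposition has width 1, which upper-bounds the treewidth. Any graph with an edge has treewidth ≥ 1, and G has the edge 1–3. The upper and lower bounds meet at 1, so that is the treewidth.

Treewidth 1.
One such decomposition:
Bags: B1 = {1, 3}  B2 = {2, 3}
Tree: B1–B2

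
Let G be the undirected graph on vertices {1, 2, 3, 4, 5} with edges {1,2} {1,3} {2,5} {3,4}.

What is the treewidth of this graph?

A width-1 tree decomposition is:
Bags: B1 = {3, 4}  B2 = {1, 3}  B3 = {1, 2}  B4 = {2, 5}
Tree: B1–B2, B2–B3, B3–B4
Each bag holds 2 vertices, so the decomposition has width 1, which upper-bounds the treewidth. G has an edge, so its treewidth is at least 1. Hence tw(G) = 1 exactly.

1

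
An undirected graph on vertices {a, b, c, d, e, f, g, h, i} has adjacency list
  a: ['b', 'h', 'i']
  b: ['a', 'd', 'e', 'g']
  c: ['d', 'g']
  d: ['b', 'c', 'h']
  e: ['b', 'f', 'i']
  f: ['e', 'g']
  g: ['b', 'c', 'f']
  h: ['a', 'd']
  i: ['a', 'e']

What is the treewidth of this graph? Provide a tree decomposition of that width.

The largest bag has 4 vertices, giving width 3; this decomposition certifies tw(G) ≤ 3. For the lower bound: the 4 vertex sets {c,d,h}, {g}, {b}, {a,e,f,i} are disjoint, each induces a connected subgraph, and every pair is joined by at least one edge of G. Contracting each set to a single vertex therefore yields K_{4} as a minor, and since treewidth is minor-monotone, tw(G) ≥ tw(K_{4}) = 3. The upper and lower bounds meet at 3, so that is the treewidth.

Treewidth 3.
Bags: B1 = {c, d, g, h}  B2 = {b, d, g, h}  B3 = {a, b, g, h}  B4 = {a, b, f, g}  B5 = {a, b, e, f}  B6 = {a, e, f, i}
Tree: B1–B2, B2–B3, B3–B4, B4–B5, B5–B6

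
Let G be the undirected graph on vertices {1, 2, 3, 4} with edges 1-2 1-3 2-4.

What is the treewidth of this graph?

1

A width-1 tree decomposition is:
Bags: B1 = {1, 3}  B2 = {1, 2}  B3 = {2, 4}
Tree: B1–B2, B2–B3
Every bag has size at most 2, so the width is 2 − 1 = 1 and tw(G) ≤ 1. Since G has at least one edge (e.g. 3–1), it is not an edgeless graph, so tw(G) ≥ 1. Therefore the treewidth is 1.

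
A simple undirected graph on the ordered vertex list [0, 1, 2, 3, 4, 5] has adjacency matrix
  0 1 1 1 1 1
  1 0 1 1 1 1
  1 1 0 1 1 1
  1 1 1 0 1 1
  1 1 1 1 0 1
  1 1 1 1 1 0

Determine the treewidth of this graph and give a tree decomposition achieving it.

Treewidth 5.
One such decomposition:
Bags: B1 = {0, 1, 2, 3, 4, 5}
Tree: (single bag)

A single bag containing all 6 vertices is trivially a valid decomposition of width 5. Conversely, {0, 1, 2, 3, 4, 5} is a clique of size 6, and the vertices of any clique must share a bag in every tree decomposition; so some bag has ≥ 6 vertices and tw(G) ≥ 5. Hence tw(G) = 5 exactly.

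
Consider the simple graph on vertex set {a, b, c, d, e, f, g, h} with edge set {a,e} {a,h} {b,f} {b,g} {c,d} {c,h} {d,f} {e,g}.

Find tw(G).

A width-2 tree decomposition is:
Bags: B1 = {a, e, h}  B2 = {e, g, h}  B3 = {b, g, h}  B4 = {b, f, h}  B5 = {d, f, h}  B6 = {c, d, h}
Tree: B1–B2, B2–B3, B3–B4, B4–B5, B5–B6
Every bag has size at most 3, so the width is 3 − 1 = 2 and tw(G) ≤ 2. The edges h–a–e–g–b–f–d–c–h form a cycle, so G is not a tree and its treewidth is at least 2. The upper and lower bounds meet at 2, so that is the treewidth.

2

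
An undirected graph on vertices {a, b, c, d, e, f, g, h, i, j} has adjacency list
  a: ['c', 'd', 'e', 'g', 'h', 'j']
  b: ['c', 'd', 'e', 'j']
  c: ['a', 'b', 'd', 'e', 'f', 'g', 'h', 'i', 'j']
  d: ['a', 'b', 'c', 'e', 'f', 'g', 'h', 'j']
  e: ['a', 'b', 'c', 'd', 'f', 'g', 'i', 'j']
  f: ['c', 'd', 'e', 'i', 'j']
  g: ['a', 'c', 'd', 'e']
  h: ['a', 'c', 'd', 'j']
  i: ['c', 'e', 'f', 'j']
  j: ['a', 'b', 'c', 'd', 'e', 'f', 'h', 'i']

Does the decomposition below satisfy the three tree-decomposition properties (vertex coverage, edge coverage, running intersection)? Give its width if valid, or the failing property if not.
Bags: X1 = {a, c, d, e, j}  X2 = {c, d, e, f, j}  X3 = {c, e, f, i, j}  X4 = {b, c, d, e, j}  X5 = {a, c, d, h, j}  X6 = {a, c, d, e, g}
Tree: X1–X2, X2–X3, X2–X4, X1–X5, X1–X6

Yes; width 4.

Vertex coverage: the bags together contain {a, b, c, d, e, f, g, h, i, j}, the full vertex set. Edge coverage: each edge of G has both endpoints in at least one bag. Running intersection: for every vertex, the bags containing it form a connected subtree. All three properties hold, so this is a valid tree decomposition of width max|bag| − 1 = 4, and hence tw(G) ≤ 4.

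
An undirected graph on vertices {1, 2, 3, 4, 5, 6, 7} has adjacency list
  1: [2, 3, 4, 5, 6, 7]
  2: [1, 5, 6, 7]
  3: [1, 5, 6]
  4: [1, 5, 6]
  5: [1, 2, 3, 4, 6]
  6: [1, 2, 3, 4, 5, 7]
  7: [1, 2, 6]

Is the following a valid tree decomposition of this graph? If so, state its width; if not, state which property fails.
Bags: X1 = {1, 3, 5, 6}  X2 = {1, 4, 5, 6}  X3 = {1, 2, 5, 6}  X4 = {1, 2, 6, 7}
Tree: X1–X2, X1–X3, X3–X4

Yes; width 3.

Vertex coverage: the bags together contain {1, 2, 3, 4, 5, 6, 7}, the full vertex set. Edge coverage: each edge of G has both endpoints in at least one bag. Running intersection: for every vertex, the bags containing it form a connected subtree. All three properties hold, so this is a valid tree decomposition of width max|bag| − 1 = 3, and hence tw(G) ≤ 3.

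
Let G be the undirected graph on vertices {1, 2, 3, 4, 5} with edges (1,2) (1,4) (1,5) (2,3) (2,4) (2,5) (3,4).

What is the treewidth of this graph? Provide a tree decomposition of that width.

Treewidth 2.
One such decomposition:
Bags: B1 = {1, 2, 5}  B2 = {1, 2, 4}  B3 = {2, 3, 4}
Tree: B1–B2, B2–B3

Each bag holds 3 vertices, so the decomposition has width 2, which upper-bounds the treewidth. Conversely, {1, 2, 4} is a clique of size 3, and the vertices of any clique must share a bag in every tree decomposition; so some bag has ≥ 3 vertices and tw(G) ≥ 2. Hence tw(G) = 2 exactly.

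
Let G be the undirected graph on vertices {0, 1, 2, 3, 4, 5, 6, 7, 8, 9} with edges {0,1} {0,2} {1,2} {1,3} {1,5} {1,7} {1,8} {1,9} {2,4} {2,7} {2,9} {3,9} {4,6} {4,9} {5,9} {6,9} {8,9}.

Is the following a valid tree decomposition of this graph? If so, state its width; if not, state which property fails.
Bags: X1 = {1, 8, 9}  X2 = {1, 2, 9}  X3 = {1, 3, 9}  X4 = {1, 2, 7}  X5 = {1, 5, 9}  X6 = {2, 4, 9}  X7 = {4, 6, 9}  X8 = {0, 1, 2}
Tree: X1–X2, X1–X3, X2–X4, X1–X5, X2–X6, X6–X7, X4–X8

Vertex coverage: the bags together contain {0, 1, 2, 3, 4, 5, 6, 7, 8, 9}, the full vertex set. Edge coverage: each edge of G has both endpoints in at least one bag. Running intersection: for every vertex, the bags containing it form a connected subtree. All three properties hold, so this is a valid tree decomposition of width max|bag| − 1 = 2, and hence tw(G) ≤ 2.

Yes; width 2.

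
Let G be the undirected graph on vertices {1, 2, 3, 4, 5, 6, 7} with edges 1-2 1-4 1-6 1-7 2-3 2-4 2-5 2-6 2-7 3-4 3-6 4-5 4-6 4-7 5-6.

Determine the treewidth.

3

A width-3 tree decomposition is:
Bags: B1 = {2, 4, 5, 6}  B2 = {1, 2, 4, 6}  B3 = {2, 3, 4, 6}  B4 = {1, 2, 4, 7}
Tree: B1–B2, B2–B3, B2–B4
Each bag holds 4 vertices, so the decomposition has width 3, which upper-bounds the treewidth. Conversely, {1, 2, 4, 6} is a clique of size 4, and the vertices of any clique must share a bag in every tree decomposition; so some bag has ≥ 4 vertices and tw(G) ≥ 3. Therefore the treewidth is 3.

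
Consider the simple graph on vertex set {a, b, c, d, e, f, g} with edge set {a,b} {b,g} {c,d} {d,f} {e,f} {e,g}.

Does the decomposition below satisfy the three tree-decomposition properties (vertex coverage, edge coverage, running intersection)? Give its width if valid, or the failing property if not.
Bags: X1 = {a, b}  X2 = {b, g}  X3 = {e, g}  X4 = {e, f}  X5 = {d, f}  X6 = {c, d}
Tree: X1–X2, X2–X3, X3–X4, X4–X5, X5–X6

Every vertex of G appears in some bag (union = {a, b, c, d, e, f, g}); every edge is covered by a bag; and for each vertex v the set of bags containing v is connected in the bag tree. The decomposition is therefore valid. The largest bag has 2 vertices, so the width is 1.

Yes; width 1.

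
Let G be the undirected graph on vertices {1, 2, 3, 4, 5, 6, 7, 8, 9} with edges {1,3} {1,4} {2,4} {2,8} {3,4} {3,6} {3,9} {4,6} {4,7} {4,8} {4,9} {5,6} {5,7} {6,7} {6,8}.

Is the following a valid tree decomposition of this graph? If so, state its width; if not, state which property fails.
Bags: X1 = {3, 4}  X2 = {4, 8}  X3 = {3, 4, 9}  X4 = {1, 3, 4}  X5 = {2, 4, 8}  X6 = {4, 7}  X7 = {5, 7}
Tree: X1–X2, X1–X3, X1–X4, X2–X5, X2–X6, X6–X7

No — vertex 6 appears in no bag.

A tree decomposition must satisfy three properties: every vertex lies in some bag; for every edge, both endpoints lie together in some bag; and for every vertex, the bags containing it form a connected subtree. Here vertex 6 appears in no bag, so the decomposition is invalid.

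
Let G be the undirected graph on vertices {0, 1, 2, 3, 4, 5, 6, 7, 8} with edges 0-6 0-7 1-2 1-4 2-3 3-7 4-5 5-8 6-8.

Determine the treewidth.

2

A width-2 tree decomposition is:
Bags: B1 = {1, 4, 5}  B2 = {1, 5, 8}  B3 = {1, 6, 8}  B4 = {0, 1, 6}  B5 = {0, 1, 7}  B6 = {1, 3, 7}  B7 = {1, 2, 3}
Tree: B1–B2, B2–B3, B3–B4, B4–B5, B5–B6, B6–B7
Every bag has size at most 3, so the width is 3 − 1 = 2 and tw(G) ≤ 2. The edges 1–4–5–8–6–0–7–3–2–1 form a cycle, so G is not a tree and its treewidth is at least 2. Hence tw(G) = 2 exactly.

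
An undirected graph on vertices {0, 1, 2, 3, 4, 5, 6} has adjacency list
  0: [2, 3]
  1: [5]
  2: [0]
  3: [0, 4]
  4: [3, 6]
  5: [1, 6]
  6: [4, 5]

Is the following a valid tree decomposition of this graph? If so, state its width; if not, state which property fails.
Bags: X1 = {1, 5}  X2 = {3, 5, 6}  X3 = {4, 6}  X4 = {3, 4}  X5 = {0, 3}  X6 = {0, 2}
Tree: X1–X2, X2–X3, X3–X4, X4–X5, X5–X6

A tree decomposition must satisfy three properties: every vertex lies in some bag; for every edge, both endpoints lie together in some bag; and for every vertex, the bags containing it form a connected subtree. Here bags containing vertex 3 are not connected in the tree, so the decomposition is invalid.

No — bags containing vertex 3 are not connected in the tree.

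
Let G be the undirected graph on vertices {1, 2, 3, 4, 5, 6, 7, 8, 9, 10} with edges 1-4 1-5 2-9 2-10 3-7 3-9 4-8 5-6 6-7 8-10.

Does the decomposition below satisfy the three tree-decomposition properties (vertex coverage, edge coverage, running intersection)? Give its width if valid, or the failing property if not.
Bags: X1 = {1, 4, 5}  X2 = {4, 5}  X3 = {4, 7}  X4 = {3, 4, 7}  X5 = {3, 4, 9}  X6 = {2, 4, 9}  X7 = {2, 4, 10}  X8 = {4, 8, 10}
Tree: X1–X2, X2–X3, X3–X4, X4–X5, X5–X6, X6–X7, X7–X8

A tree decomposition must satisfy three properties: every vertex lies in some bag; for every edge, both endpoints lie together in some bag; and for every vertex, the bags containing it form a connected subtree. Here vertex 6 appears in no bag, so the decomposition is invalid.

No — vertex 6 appears in no bag.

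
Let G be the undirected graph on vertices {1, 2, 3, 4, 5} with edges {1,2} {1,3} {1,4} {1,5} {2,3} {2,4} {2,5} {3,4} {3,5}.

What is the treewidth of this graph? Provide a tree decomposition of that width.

Each bag holds 4 vertices, so the decomposition has width 3, which upper-bounds the treewidth. On the other hand G contains the 4-clique {1, 2, 3, 4}. A clique must lie in a single bag of any decomposition, so no decomposition can have width below 3. Hence tw(G) = 3 exactly.

Treewidth 3.
One such decomposition:
Bags: B1 = {1, 2, 3, 5}  B2 = {1, 2, 3, 4}
Tree: B1–B2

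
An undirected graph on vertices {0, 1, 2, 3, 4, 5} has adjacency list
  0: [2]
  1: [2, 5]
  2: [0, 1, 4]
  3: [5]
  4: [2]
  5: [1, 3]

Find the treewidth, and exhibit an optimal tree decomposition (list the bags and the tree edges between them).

Every bag has size at most 2, so the width is 2 − 1 = 1 and tw(G) ≤ 1. Any graph with an edge has treewidth ≥ 1, and G has the edge 2–1. Combining the bounds, tw(G) = 1.

Treewidth 1.
Bags: B1 = {1, 2}  B2 = {1, 5}  B3 = {0, 2}  B4 = {2, 4}  B5 = {3, 5}
Tree: B1–B2, B1–B3, B3–B4, B2–B5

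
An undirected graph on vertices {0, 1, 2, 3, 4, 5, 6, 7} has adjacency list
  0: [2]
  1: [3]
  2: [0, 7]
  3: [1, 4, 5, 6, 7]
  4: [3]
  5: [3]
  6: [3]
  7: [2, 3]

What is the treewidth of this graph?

1

A width-1 tree decomposition is:
Bags: B1 = {3, 7}  B2 = {1, 3}  B3 = {2, 7}  B4 = {3, 5}  B5 = {3, 4}  B6 = {3, 6}  B7 = {0, 2}
Tree: B1–B2, B1–B3, B1–B4, B2–B5, B5–B6, B3–B7
Each bag holds 2 vertices, so the decomposition has width 1, which upper-bounds the treewidth. Since G has at least one edge (e.g. 7–3), it is not an edgeless graph, so tw(G) ≥ 1. Therefore the treewidth is 1.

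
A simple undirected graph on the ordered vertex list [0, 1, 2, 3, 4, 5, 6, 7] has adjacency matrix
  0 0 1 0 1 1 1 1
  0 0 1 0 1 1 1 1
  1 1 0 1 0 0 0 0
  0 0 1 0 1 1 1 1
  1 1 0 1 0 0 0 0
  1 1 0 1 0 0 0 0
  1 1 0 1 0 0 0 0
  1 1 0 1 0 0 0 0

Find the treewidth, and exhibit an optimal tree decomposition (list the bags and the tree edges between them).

Each bag holds 4 vertices, so the decomposition has width 3, which upper-bounds the treewidth. For the lower bound: the 4 vertex sets {0,7}, {1,4}, {3}, {6} are disjoint, each induces a connected subgraph, and every pair is joined by at least one edge of G. Contracting each set to a single vertex therefore yields K_{4} as a minor, and since treewidth is minor-monotone, tw(G) ≥ tw(K_{4}) = 3. Hence tw(G) = 3 exactly.

Treewidth 3.
Bags: B1 = {0, 1, 3, 7}  B2 = {0, 1, 3, 4}  B3 = {0, 1, 3, 6}  B4 = {0, 1, 3, 5}  B5 = {0, 1, 2, 3}
Tree: B1–B2, B2–B3, B3–B4, B4–B5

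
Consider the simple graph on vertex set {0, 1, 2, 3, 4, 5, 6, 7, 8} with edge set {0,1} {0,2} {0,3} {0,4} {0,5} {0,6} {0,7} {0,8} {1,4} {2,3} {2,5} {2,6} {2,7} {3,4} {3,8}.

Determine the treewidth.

2

A width-2 tree decomposition is:
Bags: B1 = {0, 2, 5}  B2 = {0, 2, 6}  B3 = {0, 2, 7}  B4 = {0, 2, 3}  B5 = {0, 3, 4}  B6 = {0, 1, 4}  B7 = {0, 3, 8}
Tree: B1–B2, B1–B3, B1–B4, B4–B5, B5–B6, B5–B7
Each bag holds 3 vertices, so the decomposition has width 2, which upper-bounds the treewidth. Conversely, {0, 3, 8} is a clique of size 3, and the vertices of any clique must share a bag in every tree decomposition; so some bag has ≥ 3 vertices and tw(G) ≥ 2. The upper and lower bounds meet at 2, so that is the treewidth.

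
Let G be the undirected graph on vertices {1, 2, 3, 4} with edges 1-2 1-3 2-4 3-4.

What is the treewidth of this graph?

2

A width-2 tree decomposition is:
Bags: B1 = {1, 2, 4}  B2 = {1, 3, 4}
Tree: B1–B2
The largest bag has 3 vertices, giving width 2; this decomposition certifies tw(G) ≤ 2. For the lower bound, G contains the cycle 4–2–1–3–4, so G is not a forest; only forests have treewidth ≤ 1, hence tw(G) ≥ 2. Hence tw(G) = 2 exactly.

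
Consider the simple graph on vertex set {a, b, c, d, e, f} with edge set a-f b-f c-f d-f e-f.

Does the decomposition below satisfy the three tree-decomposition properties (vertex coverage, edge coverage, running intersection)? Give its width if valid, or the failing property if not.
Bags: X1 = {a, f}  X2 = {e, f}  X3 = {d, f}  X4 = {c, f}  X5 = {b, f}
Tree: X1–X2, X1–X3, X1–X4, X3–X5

Every vertex of G appears in some bag (union = {a, b, c, d, e, f}); every edge is covered by a bag; and for each vertex v the set of bags containing v is connected in the bag tree. The decomposition is therefore valid. The largest bag has 2 vertices, so the width is 1.

Yes; width 1.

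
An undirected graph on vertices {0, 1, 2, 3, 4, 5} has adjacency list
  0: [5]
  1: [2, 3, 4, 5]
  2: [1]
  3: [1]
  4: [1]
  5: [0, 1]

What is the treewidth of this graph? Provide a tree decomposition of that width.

Every bag has size at most 2, so the width is 2 − 1 = 1 and tw(G) ≤ 1. G has an edge, so its treewidth is at least 1. Therefore the treewidth is 1.

Treewidth 1.
One such decomposition:
Bags: B1 = {1, 4}  B2 = {1, 5}  B3 = {0, 5}  B4 = {1, 3}  B5 = {1, 2}
Tree: B1–B2, B2–B3, B2–B4, B1–B5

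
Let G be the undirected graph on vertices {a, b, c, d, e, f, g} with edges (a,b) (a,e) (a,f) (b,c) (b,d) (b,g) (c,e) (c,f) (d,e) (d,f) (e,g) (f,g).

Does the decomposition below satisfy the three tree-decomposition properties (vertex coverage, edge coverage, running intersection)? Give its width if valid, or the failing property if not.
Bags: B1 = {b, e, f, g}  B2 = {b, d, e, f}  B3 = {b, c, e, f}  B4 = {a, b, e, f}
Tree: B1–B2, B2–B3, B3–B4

Yes; width 3.

Vertex coverage: the bags together contain {a, b, c, d, e, f, g}, the full vertex set. Edge coverage: each edge of G has both endpoints in at least one bag. Running intersection: for every vertex, the bags containing it form a connected subtree. All three properties hold, so this is a valid tree decomposition of width max|bag| − 1 = 3, and hence tw(G) ≤ 3.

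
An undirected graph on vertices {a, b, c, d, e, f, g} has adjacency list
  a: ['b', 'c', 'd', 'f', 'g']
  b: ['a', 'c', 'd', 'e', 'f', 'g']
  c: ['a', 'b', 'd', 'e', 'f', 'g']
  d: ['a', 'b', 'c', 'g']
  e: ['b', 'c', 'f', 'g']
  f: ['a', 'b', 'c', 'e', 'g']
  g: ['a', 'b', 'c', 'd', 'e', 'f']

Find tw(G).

A width-4 tree decomposition is:
Bags: B1 = {a, b, c, f, g}  B2 = {a, b, c, d, g}  B3 = {b, c, e, f, g}
Tree: B1–B2, B1–B3
The largest bag has 5 vertices, giving width 4; this decomposition certifies tw(G) ≤ 4. Conversely, {a, b, c, d, g} is a clique of size 5, and the vertices of any clique must share a bag in every tree decomposition; so some bag has ≥ 5 vertices and tw(G) ≥ 4. Combining the bounds, tw(G) = 4.

4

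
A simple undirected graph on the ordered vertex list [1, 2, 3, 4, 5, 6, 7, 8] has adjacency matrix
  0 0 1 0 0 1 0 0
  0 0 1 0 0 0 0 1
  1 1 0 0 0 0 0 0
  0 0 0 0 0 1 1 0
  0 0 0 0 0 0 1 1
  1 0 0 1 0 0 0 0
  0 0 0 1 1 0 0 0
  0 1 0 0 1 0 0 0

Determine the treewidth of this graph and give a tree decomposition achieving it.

Each bag holds 3 vertices, so the decomposition has width 2, which upper-bounds the treewidth. Since 4–6–1–3–2–8–5–7–4 is a cycle in G, G is not acyclic. Forests are exactly the graphs of treewidth ≤ 1, so tw(G) ≥ 2. Therefore the treewidth is 2.

Treewidth 2.
One optimal decomposition is:
Bags: B1 = {1, 4, 6}  B2 = {1, 3, 4}  B3 = {2, 3, 4}  B4 = {2, 4, 8}  B5 = {4, 5, 8}  B6 = {4, 5, 7}
Tree: B1–B2, B2–B3, B3–B4, B4–B5, B5–B6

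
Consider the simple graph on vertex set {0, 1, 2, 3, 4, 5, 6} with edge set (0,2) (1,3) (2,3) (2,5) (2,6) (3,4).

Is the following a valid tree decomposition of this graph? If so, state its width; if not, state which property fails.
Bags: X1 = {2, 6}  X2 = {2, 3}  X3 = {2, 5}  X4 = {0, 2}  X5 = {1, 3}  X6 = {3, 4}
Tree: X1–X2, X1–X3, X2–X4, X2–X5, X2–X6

Every vertex of G appears in some bag (union = {0, 1, 2, 3, 4, 5, 6}); every edge is covered by a bag; and for each vertex v the set of bags containing v is connected in the bag tree. The decomposition is therefore valid. The largest bag has 2 vertices, so the width is 1.

Yes; width 1.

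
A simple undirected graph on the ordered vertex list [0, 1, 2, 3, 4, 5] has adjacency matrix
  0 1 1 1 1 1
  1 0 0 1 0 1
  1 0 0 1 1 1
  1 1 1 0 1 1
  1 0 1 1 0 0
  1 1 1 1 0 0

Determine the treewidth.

A width-3 tree decomposition is:
Bags: B1 = {0, 2, 3, 5}  B2 = {0, 2, 3, 4}  B3 = {0, 1, 3, 5}
Tree: B1–B2, B1–B3
Every bag has size at most 4, so the width is 4 − 1 = 3 and tw(G) ≤ 3. Conversely, {0, 1, 3, 5} is a clique of size 4, and the vertices of any clique must share a bag in every tree decomposition; so some bag has ≥ 4 vertices and tw(G) ≥ 3. The upper and lower bounds meet at 3, so that is the treewidth.

3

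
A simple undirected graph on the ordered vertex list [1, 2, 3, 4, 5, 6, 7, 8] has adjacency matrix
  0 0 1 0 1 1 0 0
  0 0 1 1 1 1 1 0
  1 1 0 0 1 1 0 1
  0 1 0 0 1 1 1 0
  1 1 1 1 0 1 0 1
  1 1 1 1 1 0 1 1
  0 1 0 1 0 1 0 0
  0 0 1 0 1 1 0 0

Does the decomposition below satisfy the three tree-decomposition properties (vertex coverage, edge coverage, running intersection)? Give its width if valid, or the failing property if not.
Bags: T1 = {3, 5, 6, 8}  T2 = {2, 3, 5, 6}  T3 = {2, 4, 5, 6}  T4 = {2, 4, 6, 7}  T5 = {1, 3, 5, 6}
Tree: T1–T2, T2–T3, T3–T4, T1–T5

Checking the three conditions: (i) the bags cover all of {1, 2, 3, 4, 5, 6, 7, 8}; (ii) for each edge, some bag contains both endpoints; (iii) the bags containing any fixed vertex form a subtree. All hold, so the decomposition is valid with width 4 − 1 = 3.

Yes; width 3.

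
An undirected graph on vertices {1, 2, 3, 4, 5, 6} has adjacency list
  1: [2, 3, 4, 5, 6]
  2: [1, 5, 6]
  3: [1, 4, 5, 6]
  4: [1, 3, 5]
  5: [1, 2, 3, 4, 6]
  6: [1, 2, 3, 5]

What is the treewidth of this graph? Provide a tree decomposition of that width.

Treewidth 3.
Bags: B1 = {1, 3, 5, 6}  B2 = {1, 3, 4, 5}  B3 = {1, 2, 5, 6}
Tree: B1–B2, B1–B3

The largest bag has 4 vertices, giving width 3; this decomposition certifies tw(G) ≤ 3. For the lower bound, the 4 vertices {1, 2, 5, 6} are pairwise adjacent, and any tree decomposition puts a clique entirely inside one bag — forcing width ≥ 3. Therefore the treewidth is 3.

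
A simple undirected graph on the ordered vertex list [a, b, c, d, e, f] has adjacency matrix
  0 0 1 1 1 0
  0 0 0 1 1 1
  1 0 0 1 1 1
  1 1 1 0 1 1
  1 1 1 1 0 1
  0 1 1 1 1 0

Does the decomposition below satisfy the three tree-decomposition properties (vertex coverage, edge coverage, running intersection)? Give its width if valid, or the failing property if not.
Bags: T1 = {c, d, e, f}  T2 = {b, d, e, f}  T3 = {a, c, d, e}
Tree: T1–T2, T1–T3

Vertex coverage: the bags together contain {a, b, c, d, e, f}, the full vertex set. Edge coverage: each edge of G has both endpoints in at least one bag. Running intersection: for every vertex, the bags containing it form a connected subtree. All three properties hold, so this is a valid tree decomposition of width max|bag| − 1 = 3, and hence tw(G) ≤ 3.

Yes; width 3.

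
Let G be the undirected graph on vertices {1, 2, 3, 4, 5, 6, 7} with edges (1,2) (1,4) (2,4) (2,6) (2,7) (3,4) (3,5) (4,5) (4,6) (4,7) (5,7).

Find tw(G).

A width-2 tree decomposition is:
Bags: B1 = {3, 4, 5}  B2 = {4, 5, 7}  B3 = {2, 4, 7}  B4 = {2, 4, 6}  B5 = {1, 2, 4}
Tree: B1–B2, B2–B3, B3–B4, B4–B5
Each bag holds 3 vertices, so the decomposition has width 2, which upper-bounds the treewidth. Conversely, {1, 2, 4} is a clique of size 3, and the vertices of any clique must share a bag in every tree decomposition; so some bag has ≥ 3 vertices and tw(G) ≥ 2. Therefore the treewidth is 2.

2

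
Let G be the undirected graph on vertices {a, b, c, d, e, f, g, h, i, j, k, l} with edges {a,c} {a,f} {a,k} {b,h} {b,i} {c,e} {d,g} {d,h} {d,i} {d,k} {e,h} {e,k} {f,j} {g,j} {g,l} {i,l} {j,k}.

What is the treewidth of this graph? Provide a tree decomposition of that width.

Each bag holds 4 vertices, so the decomposition has width 3, which upper-bounds the treewidth. For the lower bound: the 4 vertex sets {a,c,f}, {e}, {k}, {d,g,h,j} are disjoint, each induces a connected subgraph, and every pair is joined by at least one edge of G. Contracting each set to a single vertex therefore yields K_{4} as a minor, and since treewidth is minor-monotone, tw(G) ≥ tw(K_{4}) = 3. Hence tw(G) = 3 exactly.

Treewidth 3.
One optimal decomposition is:
Bags: B1 = {a, c, e, f}  B2 = {a, e, f, k}  B3 = {e, f, j, k}  B4 = {e, h, j, k}  B5 = {d, h, j, k}  B6 = {d, g, h, j}  B7 = {b, d, g, h}  B8 = {b, d, g, i}  B9 = {b, g, i, l}
Tree: B1–B2, B2–B3, B3–B4, B4–B5, B5–B6, B6–B7, B7–B8, B8–B9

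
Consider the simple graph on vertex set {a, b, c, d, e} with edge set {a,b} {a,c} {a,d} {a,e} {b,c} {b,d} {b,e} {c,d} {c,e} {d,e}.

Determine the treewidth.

4

A width-4 tree decomposition is:
Bags: B1 = {a, b, c, d, e}
Tree: (single bag)
A single bag containing all 5 vertices is trivially a valid decomposition of width 4. For the lower bound, the 5 vertices {a, b, c, d, e} are pairwise adjacent, and any tree decomposition puts a clique entirely inside one bag — forcing width ≥ 4. Combining the bounds, tw(G) = 4.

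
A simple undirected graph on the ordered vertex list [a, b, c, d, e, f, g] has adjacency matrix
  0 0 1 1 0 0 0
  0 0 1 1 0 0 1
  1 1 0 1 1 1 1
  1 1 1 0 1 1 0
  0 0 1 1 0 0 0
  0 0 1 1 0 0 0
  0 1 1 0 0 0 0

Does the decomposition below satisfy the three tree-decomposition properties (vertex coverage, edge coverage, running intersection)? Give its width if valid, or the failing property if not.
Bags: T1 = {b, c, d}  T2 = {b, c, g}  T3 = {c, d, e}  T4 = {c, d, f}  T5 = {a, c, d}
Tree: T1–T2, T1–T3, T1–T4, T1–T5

Every vertex of G appears in some bag (union = {a, b, c, d, e, f, g}); every edge is covered by a bag; and for each vertex v the set of bags containing v is connected in the bag tree. The decomposition is therefore valid. The largest bag has 3 vertices, so the width is 2.

Yes; width 2.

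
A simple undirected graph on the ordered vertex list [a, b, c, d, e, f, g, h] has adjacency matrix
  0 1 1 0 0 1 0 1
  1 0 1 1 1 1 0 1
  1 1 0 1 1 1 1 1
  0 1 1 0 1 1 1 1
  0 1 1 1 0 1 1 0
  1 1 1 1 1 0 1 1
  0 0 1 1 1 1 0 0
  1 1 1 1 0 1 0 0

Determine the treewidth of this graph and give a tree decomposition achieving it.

The largest bag has 5 vertices, giving width 4; this decomposition certifies tw(G) ≤ 4. Conversely, {c, d, e, f, g} is a clique of size 5, and the vertices of any clique must share a bag in every tree decomposition; so some bag has ≥ 5 vertices and tw(G) ≥ 4. Hence tw(G) = 4 exactly.

Treewidth 4.
One optimal decomposition is:
Bags: B1 = {b, c, d, f, h}  B2 = {b, c, d, e, f}  B3 = {c, d, e, f, g}  B4 = {a, b, c, f, h}
Tree: B1–B2, B2–B3, B1–B4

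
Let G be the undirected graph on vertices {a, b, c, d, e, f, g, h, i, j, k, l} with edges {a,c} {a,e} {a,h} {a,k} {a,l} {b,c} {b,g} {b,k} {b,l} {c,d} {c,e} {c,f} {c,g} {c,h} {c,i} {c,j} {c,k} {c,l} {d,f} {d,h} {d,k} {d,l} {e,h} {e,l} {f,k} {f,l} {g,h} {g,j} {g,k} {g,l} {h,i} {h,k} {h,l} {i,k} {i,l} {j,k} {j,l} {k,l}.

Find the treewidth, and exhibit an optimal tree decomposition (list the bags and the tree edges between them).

Every bag has size at most 5, so the width is 5 − 1 = 4 and tw(G) ≤ 4. For the lower bound, the 5 vertices {a, c, e, h, l} are pairwise adjacent, and any tree decomposition puts a clique entirely inside one bag — forcing width ≥ 4. Hence tw(G) = 4 exactly.

Treewidth 4.
Bags: B1 = {c, g, h, k, l}  B2 = {a, c, h, k, l}  B3 = {c, g, j, k, l}  B4 = {a, c, e, h, l}  B5 = {c, h, i, k, l}  B6 = {c, d, h, k, l}  B7 = {c, d, f, k, l}  B8 = {b, c, g, k, l}
Tree: B1–B2, B1–B3, B2–B4, B2–B5, B2–B6, B6–B7, B3–B8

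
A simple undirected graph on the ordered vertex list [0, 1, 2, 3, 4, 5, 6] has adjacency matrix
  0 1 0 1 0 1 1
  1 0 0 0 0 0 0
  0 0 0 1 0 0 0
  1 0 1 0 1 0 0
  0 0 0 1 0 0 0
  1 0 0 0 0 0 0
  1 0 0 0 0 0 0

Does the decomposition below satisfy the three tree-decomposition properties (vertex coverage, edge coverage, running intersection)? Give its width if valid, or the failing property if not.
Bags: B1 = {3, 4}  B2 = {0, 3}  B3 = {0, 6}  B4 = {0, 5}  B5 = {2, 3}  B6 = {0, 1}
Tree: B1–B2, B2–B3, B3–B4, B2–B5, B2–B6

Every vertex of G appears in some bag (union = {0, 1, 2, 3, 4, 5, 6}); every edge is covered by a bag; and for each vertex v the set of bags containing v is connected in the bag tree. The decomposition is therefore valid. The largest bag has 2 vertices, so the width is 1.

Yes; width 1.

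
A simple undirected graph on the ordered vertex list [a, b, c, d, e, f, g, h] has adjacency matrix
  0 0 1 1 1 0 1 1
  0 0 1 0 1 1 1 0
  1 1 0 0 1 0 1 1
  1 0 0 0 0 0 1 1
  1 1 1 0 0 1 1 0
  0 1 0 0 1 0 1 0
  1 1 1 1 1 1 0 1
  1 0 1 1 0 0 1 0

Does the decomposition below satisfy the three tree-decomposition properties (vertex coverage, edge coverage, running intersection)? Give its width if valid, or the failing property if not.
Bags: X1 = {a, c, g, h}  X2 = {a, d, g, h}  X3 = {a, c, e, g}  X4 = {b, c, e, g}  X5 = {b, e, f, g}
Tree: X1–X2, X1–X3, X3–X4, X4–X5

Yes; width 3.

Checking the three conditions: (i) the bags cover all of {a, b, c, d, e, f, g, h}; (ii) for each edge, some bag contains both endpoints; (iii) the bags containing any fixed vertex form a subtree. All hold, so the decomposition is valid with width 4 − 1 = 3.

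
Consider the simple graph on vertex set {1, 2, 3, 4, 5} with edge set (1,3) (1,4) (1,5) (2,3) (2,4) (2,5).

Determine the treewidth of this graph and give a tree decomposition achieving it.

Treewidth 2.
One such decomposition:
Bags: B1 = {1, 2, 4}  B2 = {1, 2, 3}  B3 = {1, 2, 5}
Tree: B1–B2, B2–B3

Each bag holds 3 vertices, so the decomposition has width 2, which upper-bounds the treewidth. For the lower bound, G contains the cycle 4–1–3–2–4, so G is not a forest; only forests have treewidth ≤ 1, hence tw(G) ≥ 2. The upper and lower bounds meet at 2, so that is the treewidth.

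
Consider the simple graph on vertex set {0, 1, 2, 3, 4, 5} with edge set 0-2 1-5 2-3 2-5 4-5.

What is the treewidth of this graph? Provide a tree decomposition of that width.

Treewidth 1.
One such decomposition:
Bags: B1 = {2, 5}  B2 = {0, 2}  B3 = {4, 5}  B4 = {2, 3}  B5 = {1, 5}
Tree: B1–B2, B1–B3, B1–B4, B1–B5

The largest bag has 2 vertices, giving width 1; this decomposition certifies tw(G) ≤ 1. Any graph with an edge has treewidth ≥ 1, and G has the edge 2–5. The upper and lower bounds meet at 1, so that is the treewidth.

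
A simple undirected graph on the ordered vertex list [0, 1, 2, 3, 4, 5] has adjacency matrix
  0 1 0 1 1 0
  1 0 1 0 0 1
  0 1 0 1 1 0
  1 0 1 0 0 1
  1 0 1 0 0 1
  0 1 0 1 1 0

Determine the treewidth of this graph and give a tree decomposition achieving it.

Each bag holds 4 vertices, so the decomposition has width 3, which upper-bounds the treewidth. For the lower bound: the 4 vertex sets {1,2}, {0,3}, {4}, {5} are disjoint, each induces a connected subgraph, and every pair is joined by at least one edge of G. Contracting each set to a single vertex therefore yields K_{4} as a minor, and since treewidth is minor-monotone, tw(G) ≥ tw(K_{4}) = 3. Combining the bounds, tw(G) = 3.

Treewidth 3.
Bags: B1 = {1, 2, 3, 4}  B2 = {0, 1, 3, 4}  B3 = {1, 3, 4, 5}
Tree: B1–B2, B2–B3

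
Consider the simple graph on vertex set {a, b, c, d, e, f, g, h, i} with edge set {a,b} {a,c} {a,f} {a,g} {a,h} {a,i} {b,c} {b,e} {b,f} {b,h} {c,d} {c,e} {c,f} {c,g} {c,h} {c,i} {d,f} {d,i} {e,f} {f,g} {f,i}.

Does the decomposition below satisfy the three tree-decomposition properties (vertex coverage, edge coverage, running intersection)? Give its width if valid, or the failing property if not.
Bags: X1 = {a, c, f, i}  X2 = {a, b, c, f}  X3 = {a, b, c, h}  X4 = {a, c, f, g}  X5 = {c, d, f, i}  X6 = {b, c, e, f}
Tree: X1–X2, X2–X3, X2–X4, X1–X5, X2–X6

Yes; width 3.

Checking the three conditions: (i) the bags cover all of {a, b, c, d, e, f, g, h, i}; (ii) for each edge, some bag contains both endpoints; (iii) the bags containing any fixed vertex form a subtree. All hold, so the decomposition is valid with width 4 − 1 = 3.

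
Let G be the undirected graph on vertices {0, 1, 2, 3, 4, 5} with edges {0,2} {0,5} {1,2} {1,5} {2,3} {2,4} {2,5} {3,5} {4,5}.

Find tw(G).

A width-2 tree decomposition is:
Bags: B1 = {2, 3, 5}  B2 = {0, 2, 5}  B3 = {1, 2, 5}  B4 = {2, 4, 5}
Tree: B1–B2, B2–B3, B3–B4
Every bag has size at most 3, so the width is 3 − 1 = 2 and tw(G) ≤ 2. On the other hand G contains the 3-clique {0, 2, 5}. A clique must lie in a single bag of any decomposition, so no decomposition can have width below 2. Hence tw(G) = 2 exactly.

2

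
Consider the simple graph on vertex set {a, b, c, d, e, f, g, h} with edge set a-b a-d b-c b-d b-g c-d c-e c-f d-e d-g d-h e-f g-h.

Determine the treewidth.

A width-2 tree decomposition is:
Bags: B1 = {b, c, d}  B2 = {a, b, d}  B3 = {c, d, e}  B4 = {c, e, f}  B5 = {b, d, g}  B6 = {d, g, h}
Tree: B1–B2, B1–B3, B3–B4, B1–B5, B5–B6
The largest bag has 3 vertices, giving width 2; this decomposition certifies tw(G) ≤ 2. Conversely, {c, d, e} is a clique of size 3, and the vertices of any clique must share a bag in every tree decomposition; so some bag has ≥ 3 vertices and tw(G) ≥ 2. The upper and lower bounds meet at 2, so that is the treewidth.

2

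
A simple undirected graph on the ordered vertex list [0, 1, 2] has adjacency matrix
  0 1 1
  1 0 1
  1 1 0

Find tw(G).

A width-2 tree decomposition is:
Bags: B1 = {0, 1, 2}
Tree: (single bag)
With just one bag of size 3, the width is 3 − 1 = 2, so tw(G) ≤ 2. Conversely, {0, 1, 2} is a clique of size 3, and the vertices of any clique must share a bag in every tree decomposition; so some bag has ≥ 3 vertices and tw(G) ≥ 2. Hence tw(G) = 2 exactly.

2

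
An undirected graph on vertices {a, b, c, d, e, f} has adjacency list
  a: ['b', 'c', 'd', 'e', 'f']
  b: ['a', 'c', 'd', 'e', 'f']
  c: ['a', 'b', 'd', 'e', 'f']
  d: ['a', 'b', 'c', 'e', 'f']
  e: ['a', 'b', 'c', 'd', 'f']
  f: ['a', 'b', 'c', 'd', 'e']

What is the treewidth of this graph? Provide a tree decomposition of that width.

A single bag containing all 6 vertices is trivially a valid decomposition of width 5. Conversely, {a, b, c, d, e, f} is a clique of size 6, and the vertices of any clique must share a bag in every tree decomposition; so some bag has ≥ 6 vertices and tw(G) ≥ 5. Combining the bounds, tw(G) = 5.

Treewidth 5.
Bags: B1 = {a, b, c, d, e, f}
Tree: (single bag)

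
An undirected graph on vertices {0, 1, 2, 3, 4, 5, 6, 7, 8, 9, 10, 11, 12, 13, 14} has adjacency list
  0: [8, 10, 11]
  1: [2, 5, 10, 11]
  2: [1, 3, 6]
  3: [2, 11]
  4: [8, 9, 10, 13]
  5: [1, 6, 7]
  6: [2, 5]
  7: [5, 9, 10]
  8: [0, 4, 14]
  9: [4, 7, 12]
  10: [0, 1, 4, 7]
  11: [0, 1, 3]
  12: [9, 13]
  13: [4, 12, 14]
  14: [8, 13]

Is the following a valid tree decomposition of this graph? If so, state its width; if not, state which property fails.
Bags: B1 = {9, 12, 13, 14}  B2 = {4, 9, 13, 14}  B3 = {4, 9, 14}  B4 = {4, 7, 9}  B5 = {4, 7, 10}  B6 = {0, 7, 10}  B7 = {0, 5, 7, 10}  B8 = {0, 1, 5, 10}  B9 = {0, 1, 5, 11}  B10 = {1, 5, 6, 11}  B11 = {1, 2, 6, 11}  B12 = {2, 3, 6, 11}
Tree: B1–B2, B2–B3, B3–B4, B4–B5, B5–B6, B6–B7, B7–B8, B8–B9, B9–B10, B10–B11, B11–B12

No — vertex 8 appears in no bag.

A tree decomposition must satisfy three properties: every vertex lies in some bag; for every edge, both endpoints lie together in some bag; and for every vertex, the bags containing it form a connected subtree. Here vertex 8 appears in no bag, so the decomposition is invalid.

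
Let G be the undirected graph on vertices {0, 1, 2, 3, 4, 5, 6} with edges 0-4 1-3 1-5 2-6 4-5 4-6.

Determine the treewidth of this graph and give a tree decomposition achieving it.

Every bag has size at most 2, so the width is 2 − 1 = 1 and tw(G) ≤ 1. Since G has at least one edge (e.g. 4–0), it is not an edgeless graph, so tw(G) ≥ 1. Therefore the treewidth is 1.

Treewidth 1.
Bags: B1 = {0, 4}  B2 = {4, 6}  B3 = {2, 6}  B4 = {4, 5}  B5 = {1, 5}  B6 = {1, 3}
Tree: B1–B2, B2–B3, B2–B4, B4–B5, B5–B6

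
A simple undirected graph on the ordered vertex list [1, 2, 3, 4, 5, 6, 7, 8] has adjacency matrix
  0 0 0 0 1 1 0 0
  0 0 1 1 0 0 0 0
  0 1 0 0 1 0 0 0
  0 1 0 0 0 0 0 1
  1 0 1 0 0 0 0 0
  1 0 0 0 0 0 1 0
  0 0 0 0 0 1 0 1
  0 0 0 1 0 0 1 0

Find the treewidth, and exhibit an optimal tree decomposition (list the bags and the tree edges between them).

Treewidth 2.
One optimal decomposition is:
Bags: B1 = {2, 3, 5}  B2 = {2, 4, 5}  B3 = {4, 5, 8}  B4 = {5, 7, 8}  B5 = {5, 6, 7}  B6 = {1, 5, 6}
Tree: B1–B2, B2–B3, B3–B4, B4–B5, B5–B6

Each bag holds 3 vertices, so the decomposition has width 2, which upper-bounds the treewidth. For the lower bound, G contains the cycle 5–3–2–4–8–7–6–1–5, so G is not a forest; only forests have treewidth ≤ 1, hence tw(G) ≥ 2. The upper and lower bounds meet at 2, so that is the treewidth.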